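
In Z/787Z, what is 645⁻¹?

460

787 = 1·645 + 142
645 = 4·142 + 77
142 = 1·77 + 65
77 = 1·65 + 12
65 = 5·12 + 5
12 = 2·5 + 2
5 = 2·2 + 1
2 = 2·1 + 0
gcd(645, 787) = 1, so the inverse exists.
Back-substitute for 1:
1 = 1·5 − 2·2
  = −2·12 + 5·5
  = 5·65 − 27·12
  = −27·77 + 32·65
  = 32·142 − 59·77
  = −59·645 + 268·142
  = 268·787 − 327·645
So 645⁻¹ ≡ −327 ≡ 460 (mod 787).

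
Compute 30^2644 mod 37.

34

By square-and-multiply:
2644 in binary is 101001010100, i.e. 2644 = 2048 + 512 + 64 + 16 + 4.
30^1 ≡ 30 (mod 37)
30^2 ≡ 30^2 = 900 ≡ 12 (mod 37)
30^4 ≡ 12^2 = 144 ≡ 33 (mod 37)
30^8 ≡ 33^2 = 1089 ≡ 16 (mod 37)
30^16 ≡ 16^2 = 256 ≡ 34 (mod 37)
30^32 ≡ 34^2 = 1156 ≡ 9 (mod 37)
30^64 ≡ 9^2 = 81 ≡ 7 (mod 37)
30^128 ≡ 7^2 = 49 ≡ 12 (mod 37)
30^256 ≡ 12^2 = 144 ≡ 33 (mod 37)
30^512 ≡ 33^2 = 1089 ≡ 16 (mod 37)
30^1024 ≡ 16^2 = 256 ≡ 34 (mod 37)
30^2048 ≡ 34^2 = 1156 ≡ 9 (mod 37)
30^2644 = 30^2048 * 30^512 * 30^64 * 30^16 * 30^4 ≡ 9 * 16 * 7 * 34 * 33 (mod 37).
Accumulate the product:
9 * 16 = 144 ≡ 33
33 * 7 = 231 ≡ 9
9 * 34 = 306 ≡ 10
10 * 33 = 330 ≡ 34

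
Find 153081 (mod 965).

611

153081 = 158*965 + 611, so 153081 ≡ 611 (mod 965).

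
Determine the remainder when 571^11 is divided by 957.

703

Using repeated squaring:
11 in binary is 1011, i.e. 11 = 8 + 2 + 1.
571^1 ≡ 571 (mod 957)
571^2 ≡ 571^2 = 326041 ≡ 661 (mod 957)
571^4 ≡ 661^2 = 436921 ≡ 529 (mod 957)
571^8 ≡ 529^2 = 279841 ≡ 397 (mod 957)
571^11 = 571^8 * 571^2 * 571^1 ≡ 397 * 661 * 571 (mod 957).
Accumulate the product:
397 * 661 = 262417 ≡ 199
199 * 571 = 113629 ≡ 703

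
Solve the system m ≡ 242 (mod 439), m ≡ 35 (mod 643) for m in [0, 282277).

237302

439⁻¹ mod 643: 439*249 ≡ 1 (mod 643), so 439⁻¹ ≡ 249.
m = 242 + 439*((35 − 242)*249 mod 643) = 242 + 439*540 = 237302.
Check: 237302 mod 439 = 242, 237302 mod 643 = 35. ✓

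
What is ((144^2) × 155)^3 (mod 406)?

(144)^2 ≡ 30 (mod 406)
30 × 155 = 4650 ≡ 184 (mod 406)
(184)^3 ≡ 246 (mod 406)

246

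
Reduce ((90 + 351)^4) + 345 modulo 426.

276

90 + 351 = 441 ≡ 15 (mod 426)
(15)^4 ≡ 357 (mod 426)
357 + 345 = 702 ≡ 276 (mod 426)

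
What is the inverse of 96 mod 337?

165

Run the extended Euclidean algorithm:
337 = 3*96 + 49
96 = 1*49 + 47
49 = 1*47 + 2
47 = 23*2 + 1
2 = 2*1 + 0
gcd(96, 337) = 1, so the inverse exists.
Bézout: 1 = −47*337 + 165*96.
So 96⁻¹ ≡ 165 (mod 337).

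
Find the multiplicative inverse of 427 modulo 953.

By the extended Euclidean algorithm:
953 = 2*427 + 99
427 = 4*99 + 31
99 = 3*31 + 6
31 = 5*6 + 1
6 = 6*1 + 0
gcd(427, 953) = 1, so the inverse exists.
Back-substitute for 1:
1 = 1*31 − 5*6
  = −5*99 + 16*31
  = 16*427 − 69*99
  = −69*953 + 154*427
So 427⁻¹ ≡ 154 (mod 953).

154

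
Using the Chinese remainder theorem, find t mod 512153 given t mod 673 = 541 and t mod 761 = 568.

110913

673⁻¹ mod 761: 673*147 ≡ 1 (mod 761), so 673⁻¹ ≡ 147.
t = 541 + 673*((568 − 541)*147 mod 761) = 541 + 673*164 = 110913.
Check: 110913 mod 673 = 541, 110913 mod 761 = 568. ✓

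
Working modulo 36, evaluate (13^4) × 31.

7

(13)^4 ≡ 13 (mod 36)
13 × 31 = 403 ≡ 7 (mod 36)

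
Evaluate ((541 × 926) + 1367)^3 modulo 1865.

1752

541 × 926 = 500966 ≡ 1146 (mod 1865)
1146 + 1367 = 2513 ≡ 648 (mod 1865)
(648)^3 ≡ 1752 (mod 1865)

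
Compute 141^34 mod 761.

By square-and-multiply:
141^1 ≡ 141 (mod 761)
141^2 ≡ 141^2 = 19881 ≡ 95 (mod 761)
141^4 ≡ 95^2 = 9025 ≡ 654 (mod 761)
141^8 ≡ 654^2 = 427716 ≡ 34 (mod 761)
141^16 ≡ 34^2 = 1156 ≡ 395 (mod 761)
141^32 ≡ 395^2 = 156025 ≡ 20 (mod 761)
141^34 = 141^32 * 141^2 ≡ 20 * 95 (mod 761).
20 * 95 = 1900 ≡ 378 (mod 761).

378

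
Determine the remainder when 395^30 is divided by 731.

By square-and-multiply:
30 in binary is 11110, i.e. 30 = 16 + 8 + 4 + 2.
395^1 ≡ 395 (mod 731)
395^2 ≡ 395^2 = 156025 ≡ 322 (mod 731)
395^4 ≡ 322^2 = 103684 ≡ 613 (mod 731)
395^8 ≡ 613^2 = 375769 ≡ 35 (mod 731)
395^16 ≡ 35^2 = 1225 ≡ 494 (mod 731)
395^30 = 395^16 · 395^8 · 395^4 · 395^2 ≡ 494 · 35 · 613 · 322 (mod 731).
Accumulate the product:
494 · 35 = 17290 ≡ 477
477 · 613 = 292401 ≡ 1
1 · 322 = 322

322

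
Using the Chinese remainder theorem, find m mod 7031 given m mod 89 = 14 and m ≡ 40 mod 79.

4464

89⁻¹ mod 79: 89*8 ≡ 1 (mod 79), so 89⁻¹ ≡ 8.
m = 14 + 89*((40 − 14)*8 mod 79) = 14 + 89*50 = 4464.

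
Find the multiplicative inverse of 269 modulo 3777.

Run the extended Euclidean algorithm:
3777 = 14×269 + 11
269 = 24×11 + 5
11 = 2×5 + 1
5 = 5×1 + 0
gcd(269, 3777) = 1, so the inverse exists.
Bézout: 1 = 49×3777 − 688×269.
So 269⁻¹ ≡ −688 ≡ 3089 (mod 3777).

3089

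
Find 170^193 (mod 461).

Compute successive squares:
193 in binary is 11000001, i.e. 193 = 128 + 64 + 1.
170^1 ≡ 170 (mod 461)
170^2 ≡ 170^2 = 28900 ≡ 318 (mod 461)
170^4 ≡ 318^2 = 101124 ≡ 165 (mod 461)
170^8 ≡ 165^2 = 27225 ≡ 26 (mod 461)
170^16 ≡ 26^2 = 676 ≡ 215 (mod 461)
170^32 ≡ 215^2 = 46225 ≡ 125 (mod 461)
170^64 ≡ 125^2 = 15625 ≡ 412 (mod 461)
170^128 ≡ 412^2 = 169744 ≡ 96 (mod 461)
170^193 = 170^128 × 170^64 × 170^1 ≡ 96 × 412 × 170 (mod 461).
Accumulate the product:
96 × 412 = 39552 ≡ 367
367 × 170 = 62390 ≡ 155

155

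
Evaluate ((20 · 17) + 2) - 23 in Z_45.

20 · 17 = 340 ≡ 25 (mod 45)
25 + 2 = 27
27 - 23 = 4

4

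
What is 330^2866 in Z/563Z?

17

By square-and-multiply:
2866 in binary is 101100110010, i.e. 2866 = 2048 + 512 + 256 + 32 + 16 + 2.
330^1 ≡ 330 (mod 563)
330^2 ≡ 330^2 = 108900 ≡ 241 (mod 563)
330^4 ≡ 241^2 = 58081 ≡ 92 (mod 563)
330^8 ≡ 92^2 = 8464 ≡ 19 (mod 563)
330^16 ≡ 19^2 = 361 (mod 563)
330^32 ≡ 361^2 = 130321 ≡ 268 (mod 563)
330^64 ≡ 268^2 = 71824 ≡ 323 (mod 563)
330^128 ≡ 323^2 = 104329 ≡ 174 (mod 563)
330^256 ≡ 174^2 = 30276 ≡ 437 (mod 563)
330^512 ≡ 437^2 = 190969 ≡ 112 (mod 563)
330^1024 ≡ 112^2 = 12544 ≡ 158 (mod 563)
330^2048 ≡ 158^2 = 24964 ≡ 192 (mod 563)
330^2866 = 330^2048 × 330^512 × 330^256 × 330^32 × 330^16 × 330^2 ≡ 192 × 112 × 437 × 268 × 361 × 241 (mod 563).
Accumulate the product:
192 × 112 = 21504 ≡ 110
110 × 437 = 48070 ≡ 215
215 × 268 = 57620 ≡ 194
194 × 361 = 70034 ≡ 222
222 × 241 = 53502 ≡ 17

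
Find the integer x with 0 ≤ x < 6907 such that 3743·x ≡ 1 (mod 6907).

Run the extended Euclidean algorithm:
6907 = 1*3743 + 3164
3743 = 1*3164 + 579
3164 = 5*579 + 269
579 = 2*269 + 41
269 = 6*41 + 23
41 = 1*23 + 18
23 = 1*18 + 5
18 = 3*5 + 3
5 = 1*3 + 2
3 = 1*2 + 1
2 = 2*1 + 0
gcd(3743, 6907) = 1, so the inverse exists.
Bézout: 1 = −1461*6907 + 2696*3743.
So 3743⁻¹ ≡ 2696 (mod 6907).

2696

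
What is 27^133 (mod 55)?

37

27^1 ≡ 27 (mod 55)
27^2 ≡ 27^2 = 729 ≡ 14 (mod 55)
27^4 ≡ 14^2 = 196 ≡ 31 (mod 55)
27^8 ≡ 31^2 = 961 ≡ 26 (mod 55)
27^16 ≡ 26^2 = 676 ≡ 16 (mod 55)
27^32 ≡ 16^2 = 256 ≡ 36 (mod 55)
27^64 ≡ 36^2 = 1296 ≡ 31 (mod 55)
27^128 ≡ 31^2 = 961 ≡ 26 (mod 55)
27^133 = 27^128 * 27^4 * 27^1 ≡ 26 * 31 * 27 (mod 55).
Accumulate the product:
26 * 31 = 806 ≡ 36
36 * 27 = 972 ≡ 37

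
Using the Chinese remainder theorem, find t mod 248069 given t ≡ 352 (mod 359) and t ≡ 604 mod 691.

89743

359⁻¹ mod 691: 359*256 ≡ 1 (mod 691), so 359⁻¹ ≡ 256.
t = 352 + 359*((604 − 352)*256 mod 691) = 352 + 359*249 = 89743.
Check: 89743 mod 359 = 352, 89743 mod 691 = 604. ✓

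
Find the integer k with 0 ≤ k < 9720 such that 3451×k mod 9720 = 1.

Run the extended Euclidean algorithm:
9720 = 2*3451 + 2818
3451 = 1*2818 + 633
2818 = 4*633 + 286
633 = 2*286 + 61
286 = 4*61 + 42
61 = 1*42 + 19
42 = 2*19 + 4
19 = 4*4 + 3
4 = 1*3 + 1
3 = 3*1 + 0
gcd(3451, 9720) = 1, so the inverse exists.
Back-substitute for 1:
1 = 1*4 − 1*3
  = −1*19 + 5*4
  = 5*42 − 11*19
  = −11*61 + 16*42
  = 16*286 − 75*61
  = −75*633 + 166*286
  = 166*2818 − 739*633
  = −739*3451 + 905*2818
  = 905*9720 − 2549*3451
So 3451⁻¹ ≡ −2549 ≡ 7171 (mod 9720).

7171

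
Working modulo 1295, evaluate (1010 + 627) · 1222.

934

1010 + 627 = 1637 ≡ 342 (mod 1295)
342 · 1222 = 417924 ≡ 934 (mod 1295)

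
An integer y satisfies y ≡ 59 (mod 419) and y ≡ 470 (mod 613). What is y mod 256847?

8439

419⁻¹ mod 613: 419*534 ≡ 1 (mod 613), so 419⁻¹ ≡ 534.
y = 59 + 419*((470 − 59)*534 mod 613) = 59 + 419*20 = 8439.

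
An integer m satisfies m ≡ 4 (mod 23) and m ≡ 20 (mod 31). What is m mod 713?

23⁻¹ mod 31: 23·27 ≡ 1 (mod 31), so 23⁻¹ ≡ 27.
m = 4 + 23·((20 − 4)·27 mod 31) = 4 + 23·29 = 671.

671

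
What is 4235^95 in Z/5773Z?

95 in binary is 1011111, i.e. 95 = 64 + 16 + 8 + 4 + 2 + 1.
4235^1 ≡ 4235 (mod 5773)
4235^2 ≡ 4235^2 = 17935225 ≡ 4287 (mod 5773)
4235^4 ≡ 4287^2 = 18378369 ≡ 2910 (mod 5773)
4235^8 ≡ 2910^2 = 8468100 ≡ 4882 (mod 5773)
4235^16 ≡ 4882^2 = 23833924 ≡ 2980 (mod 5773)
4235^32 ≡ 2980^2 = 8880400 ≡ 1526 (mod 5773)
4235^64 ≡ 1526^2 = 2328676 ≡ 2157 (mod 5773)
4235^95 = 4235^64 · 4235^16 · 4235^8 · 4235^4 · 4235^2 · 4235^1 ≡ 2157 · 2980 · 4882 · 2910 · 4287 · 4235 (mod 5773).
Accumulate the product:
2157 · 2980 = 6427860 ≡ 2511
2511 · 4882 = 12258702 ≡ 2623
2623 · 2910 = 7632930 ≡ 1024
1024 · 4287 = 4389888 ≡ 2408
2408 · 4235 = 10197880 ≡ 2762

2762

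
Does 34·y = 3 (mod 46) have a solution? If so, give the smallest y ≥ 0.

gcd(34, 46) = 2, and 2 does not divide 3.
So the congruence has no solution.

no solution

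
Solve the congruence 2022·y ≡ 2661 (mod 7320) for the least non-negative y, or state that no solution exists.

gcd(2022, 7320) = 6, and 6 does not divide 2661.
So the congruence has no solution.

no solution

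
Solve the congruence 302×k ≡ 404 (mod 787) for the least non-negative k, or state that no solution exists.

gcd(302, 787) = 1, so a unique solution mod 787 exists.
302⁻¹ ≡ 86 (mod 787).
k ≡ 86×404 ≡ 116 (mod 787).

116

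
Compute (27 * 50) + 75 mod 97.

27 * 50 = 1350 ≡ 89 (mod 97)
89 + 75 = 164 ≡ 67 (mod 97)

67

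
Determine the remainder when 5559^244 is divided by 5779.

By square-and-multiply:
244 in binary is 11110100, i.e. 244 = 128 + 64 + 32 + 16 + 4.
5559^1 ≡ 5559 (mod 5779)
5559^2 ≡ 5559^2 = 30902481 ≡ 2168 (mod 5779)
5559^4 ≡ 2168^2 = 4700224 ≡ 1897 (mod 5779)
5559^8 ≡ 1897^2 = 3598609 ≡ 4071 (mod 5779)
5559^16 ≡ 4071^2 = 16573041 ≡ 4648 (mod 5779)
5559^32 ≡ 4648^2 = 21603904 ≡ 2002 (mod 5779)
5559^64 ≡ 2002^2 = 4008004 ≡ 3157 (mod 5779)
5559^128 ≡ 3157^2 = 9966649 ≡ 3653 (mod 5779)
5559^244 = 5559^128 × 5559^64 × 5559^32 × 5559^16 × 5559^4 ≡ 3653 × 3157 × 2002 × 4648 × 1897 (mod 5779).
Accumulate the product:
3653 × 3157 = 11532521 ≡ 3416
3416 × 2002 = 6838832 ≡ 2275
2275 × 4648 = 10574200 ≡ 4409
4409 × 1897 = 8363873 ≡ 1660

1660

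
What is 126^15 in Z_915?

By square-and-multiply:
15 in binary is 1111, i.e. 15 = 8 + 4 + 2 + 1.
126^1 ≡ 126 (mod 915)
126^2 ≡ 126^2 = 15876 ≡ 321 (mod 915)
126^4 ≡ 321^2 = 103041 ≡ 561 (mod 915)
126^8 ≡ 561^2 = 314721 ≡ 876 (mod 915)
126^15 = 126^8 * 126^4 * 126^2 * 126^1 ≡ 876 * 561 * 321 * 126 (mod 915).
Accumulate the product:
876 * 561 = 491436 ≡ 81
81 * 321 = 26001 ≡ 381
381 * 126 = 48006 ≡ 426

426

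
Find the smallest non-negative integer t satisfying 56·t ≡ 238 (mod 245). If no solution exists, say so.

13

gcd(56, 245) = 7, and 7 | 238, so solutions exist.
Divide through by 7: 8·t ≡ 34 mod 35.
8⁻¹ ≡ 22 (mod 35).
t ≡ 22·34 ≡ 13 (mod 35).
The smallest non-negative solution is t = 13.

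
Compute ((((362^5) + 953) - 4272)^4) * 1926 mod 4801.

154

(362)^5 ≡ 3622 (mod 4801)
3622 + 953 = 4575
4575 - 4272 = 303
(303)^4 ≡ 2428 (mod 4801)
2428 * 1926 = 4676328 ≡ 154 (mod 4801)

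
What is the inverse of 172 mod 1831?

1501

1831 = 10*172 + 111
172 = 1*111 + 61
111 = 1*61 + 50
61 = 1*50 + 11
50 = 4*11 + 6
11 = 1*6 + 5
6 = 1*5 + 1
5 = 5*1 + 0
gcd(172, 1831) = 1, so the inverse exists.
Back-substitute for 1:
1 = 1*6 − 1*5
  = −1*11 + 2*6
  = 2*50 − 9*11
  = −9*61 + 11*50
  = 11*111 − 20*61
  = −20*172 + 31*111
  = 31*1831 − 330*172
So 172⁻¹ ≡ −330 ≡ 1501 (mod 1831).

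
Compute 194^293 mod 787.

Using repeated squaring:
293 in binary is 100100101, i.e. 293 = 256 + 32 + 4 + 1.
194^1 ≡ 194 (mod 787)
194^2 ≡ 194^2 = 37636 ≡ 647 (mod 787)
194^4 ≡ 647^2 = 418609 ≡ 712 (mod 787)
194^8 ≡ 712^2 = 506944 ≡ 116 (mod 787)
194^16 ≡ 116^2 = 13456 ≡ 77 (mod 787)
194^32 ≡ 77^2 = 5929 ≡ 420 (mod 787)
194^64 ≡ 420^2 = 176400 ≡ 112 (mod 787)
194^128 ≡ 112^2 = 12544 ≡ 739 (mod 787)
194^256 ≡ 739^2 = 546121 ≡ 730 (mod 787)
194^293 = 194^256 × 194^32 × 194^4 × 194^1 ≡ 730 × 420 × 712 × 194 (mod 787).
Accumulate the product:
730 × 420 = 306600 ≡ 457
457 × 712 = 325384 ≡ 353
353 × 194 = 68482 ≡ 13

13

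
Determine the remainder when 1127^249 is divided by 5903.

4760

Using repeated squaring:
249 in binary is 11111001, i.e. 249 = 128 + 64 + 32 + 16 + 8 + 1.
1127^1 ≡ 1127 (mod 5903)
1127^2 ≡ 1127^2 = 1270129 ≡ 984 (mod 5903)
1127^4 ≡ 984^2 = 968256 ≡ 164 (mod 5903)
1127^8 ≡ 164^2 = 26896 ≡ 3284 (mod 5903)
1127^16 ≡ 3284^2 = 10784656 ≡ 5778 (mod 5903)
1127^32 ≡ 5778^2 = 33385284 ≡ 3819 (mod 5903)
1127^64 ≡ 3819^2 = 14584761 ≡ 4351 (mod 5903)
1127^128 ≡ 4351^2 = 18931201 ≡ 280 (mod 5903)
1127^249 = 1127^128 × 1127^64 × 1127^32 × 1127^16 × 1127^8 × 1127^1 ≡ 280 × 4351 × 3819 × 5778 × 3284 × 1127 (mod 5903).
Accumulate the product:
280 × 4351 = 1218280 ≡ 2262
2262 × 3819 = 8638578 ≡ 2489
2489 × 5778 = 14381442 ≡ 1734
1734 × 3284 = 5694456 ≡ 3964
3964 × 1127 = 4467428 ≡ 4760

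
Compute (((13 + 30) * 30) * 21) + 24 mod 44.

10

13 + 30 = 43
43 * 30 = 1290 ≡ 14 (mod 44)
14 * 21 = 294 ≡ 30 (mod 44)
30 + 24 = 54 ≡ 10 (mod 44)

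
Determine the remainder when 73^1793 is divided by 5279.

1281

By square-and-multiply:
1793 in binary is 11100000001, i.e. 1793 = 1024 + 512 + 256 + 1.
73^1 ≡ 73 (mod 5279)
73^2 ≡ 73^2 = 5329 ≡ 50 (mod 5279)
73^4 ≡ 50^2 = 2500 (mod 5279)
73^8 ≡ 2500^2 = 6250000 ≡ 4943 (mod 5279)
73^16 ≡ 4943^2 = 24433249 ≡ 2037 (mod 5279)
73^32 ≡ 2037^2 = 4149369 ≡ 75 (mod 5279)
73^64 ≡ 75^2 = 5625 ≡ 346 (mod 5279)
73^128 ≡ 346^2 = 119716 ≡ 3578 (mod 5279)
73^256 ≡ 3578^2 = 12802084 ≡ 509 (mod 5279)
73^512 ≡ 509^2 = 259081 ≡ 410 (mod 5279)
73^1024 ≡ 410^2 = 168100 ≡ 4451 (mod 5279)
73^1793 = 73^1024 × 73^512 × 73^256 × 73^1 ≡ 4451 × 410 × 509 × 73 (mod 5279).
Accumulate the product:
4451 × 410 = 1824910 ≡ 3655
3655 × 509 = 1860395 ≡ 2187
2187 × 73 = 159651 ≡ 1281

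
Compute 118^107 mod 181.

107 in binary is 1101011, i.e. 107 = 64 + 32 + 8 + 2 + 1.
118^1 ≡ 118 (mod 181)
118^2 ≡ 118^2 = 13924 ≡ 168 (mod 181)
118^4 ≡ 168^2 = 28224 ≡ 169 (mod 181)
118^8 ≡ 169^2 = 28561 ≡ 144 (mod 181)
118^16 ≡ 144^2 = 20736 ≡ 102 (mod 181)
118^32 ≡ 102^2 = 10404 ≡ 87 (mod 181)
118^64 ≡ 87^2 = 7569 ≡ 148 (mod 181)
118^107 = 118^64 * 118^32 * 118^8 * 118^2 * 118^1 ≡ 148 * 87 * 144 * 168 * 118 (mod 181).
Accumulate the product:
148 * 87 = 12876 ≡ 25
25 * 144 = 3600 ≡ 161
161 * 168 = 27048 ≡ 79
79 * 118 = 9322 ≡ 91

91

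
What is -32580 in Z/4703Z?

341

-32580 = -7·4703 + 341, so -32580 ≡ 341 (mod 4703).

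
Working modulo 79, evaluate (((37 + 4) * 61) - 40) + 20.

32

37 + 4 = 41
41 * 61 = 2501 ≡ 52 (mod 79)
52 - 40 = 12
12 + 20 = 32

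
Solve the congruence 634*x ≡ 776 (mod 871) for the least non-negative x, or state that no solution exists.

gcd(634, 871) = 1, so a unique solution mod 871 exists.
634⁻¹ ≡ 147 (mod 871).
x ≡ 147*776 ≡ 842 (mod 871).

842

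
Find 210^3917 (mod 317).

210^1 ≡ 210 (mod 317)
210^2 ≡ 210^2 = 44100 ≡ 37 (mod 317)
210^4 ≡ 37^2 = 1369 ≡ 101 (mod 317)
210^8 ≡ 101^2 = 10201 ≡ 57 (mod 317)
210^16 ≡ 57^2 = 3249 ≡ 79 (mod 317)
210^32 ≡ 79^2 = 6241 ≡ 218 (mod 317)
210^64 ≡ 218^2 = 47524 ≡ 291 (mod 317)
210^128 ≡ 291^2 = 84681 ≡ 42 (mod 317)
210^256 ≡ 42^2 = 1764 ≡ 179 (mod 317)
210^512 ≡ 179^2 = 32041 ≡ 24 (mod 317)
210^1024 ≡ 24^2 = 576 ≡ 259 (mod 317)
210^2048 ≡ 259^2 = 67081 ≡ 194 (mod 317)
210^3917 = 210^2048 * 210^1024 * 210^512 * 210^256 * 210^64 * 210^8 * 210^4 * 210^1 ≡ 194 * 259 * 24 * 179 * 291 * 57 * 101 * 210 (mod 317).
Accumulate the product:
194 * 259 = 50246 ≡ 160
160 * 24 = 3840 ≡ 36
36 * 179 = 6444 ≡ 104
104 * 291 = 30264 ≡ 149
149 * 57 = 8493 ≡ 251
251 * 101 = 25351 ≡ 308
308 * 210 = 64680 ≡ 12

12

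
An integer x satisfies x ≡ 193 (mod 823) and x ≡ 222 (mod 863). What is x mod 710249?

52865

823⁻¹ mod 863: 823×151 ≡ 1 (mod 863), so 823⁻¹ ≡ 151.
x = 193 + 823×((222 − 193)×151 mod 863) = 193 + 823×64 = 52865.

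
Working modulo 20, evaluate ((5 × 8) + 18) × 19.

5 × 8 = 40 ≡ 0 (mod 20)
0 + 18 = 18
18 × 19 = 342 ≡ 2 (mod 20)

2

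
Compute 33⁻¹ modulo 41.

5

Run the extended Euclidean algorithm:
41 = 1·33 + 8
33 = 4·8 + 1
8 = 8·1 + 0
gcd(33, 41) = 1, so the inverse exists.
Back-substitute for 1:
1 = 1·33 − 4·8
  = −4·41 + 5·33
So 33⁻¹ ≡ 5 (mod 41).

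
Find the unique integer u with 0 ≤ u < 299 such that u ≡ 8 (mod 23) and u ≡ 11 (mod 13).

284

23⁻¹ mod 13: 23·4 ≡ 1 (mod 13), so 23⁻¹ ≡ 4.
u = 8 + 23·((11 − 8)·4 mod 13) = 8 + 23·12 = 284.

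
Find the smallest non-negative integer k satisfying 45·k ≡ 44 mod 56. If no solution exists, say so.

gcd(45, 56) = 1, so a unique solution mod 56 exists.
45⁻¹ ≡ 5 (mod 56).
k ≡ 5·44 ≡ 52 (mod 56).

52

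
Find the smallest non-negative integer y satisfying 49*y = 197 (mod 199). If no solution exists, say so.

69

gcd(49, 199) = 1, so a unique solution mod 199 exists.
49⁻¹ ≡ 65 (mod 199).
y ≡ 65*197 ≡ 69 (mod 199).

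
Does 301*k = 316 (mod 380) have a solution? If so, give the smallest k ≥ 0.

gcd(301, 380) = 1, so a unique solution mod 380 exists.
301⁻¹ ≡ 101 (mod 380).
k ≡ 101*316 ≡ 376 (mod 380).

376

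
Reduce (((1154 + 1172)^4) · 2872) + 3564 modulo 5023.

1154 + 1172 = 2326
(2326)^4 ≡ 3875 (mod 5023)
3875 · 2872 = 11129000 ≡ 3055 (mod 5023)
3055 + 3564 = 6619 ≡ 1596 (mod 5023)

1596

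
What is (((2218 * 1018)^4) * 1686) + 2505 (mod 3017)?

2218 * 1018 = 2257924 ≡ 1208 (mod 3017)
(1208)^4 ≡ 60 (mod 3017)
60 * 1686 = 101160 ≡ 1599 (mod 3017)
1599 + 2505 = 4104 ≡ 1087 (mod 3017)

1087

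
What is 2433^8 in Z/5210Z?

411

2433^1 ≡ 2433 (mod 5210)
2433^2 ≡ 2433^2 = 5919489 ≡ 929 (mod 5210)
2433^4 ≡ 929^2 = 863041 ≡ 3391 (mod 5210)
2433^8 ≡ 3391^2 = 11498881 ≡ 411 (mod 5210)
So 2433^8 ≡ 411 (mod 5210).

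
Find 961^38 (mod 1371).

Using repeated squaring:
38 in binary is 100110, i.e. 38 = 32 + 4 + 2.
961^1 ≡ 961 (mod 1371)
961^2 ≡ 961^2 = 923521 ≡ 838 (mod 1371)
961^4 ≡ 838^2 = 702244 ≡ 292 (mod 1371)
961^8 ≡ 292^2 = 85264 ≡ 262 (mod 1371)
961^16 ≡ 262^2 = 68644 ≡ 94 (mod 1371)
961^32 ≡ 94^2 = 8836 ≡ 610 (mod 1371)
961^38 = 961^32 × 961^4 × 961^2 ≡ 610 × 292 × 838 (mod 1371).
Accumulate the product:
610 × 292 = 178120 ≡ 1261
1261 × 838 = 1056718 ≡ 1048

1048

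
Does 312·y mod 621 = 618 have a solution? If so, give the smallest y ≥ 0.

205

gcd(312, 621) = 3, and 3 | 618, so solutions exist.
Divide through by 3: 104·y ≡ 206 mod 207.
104⁻¹ ≡ 2 (mod 207).
y ≡ 2·206 ≡ 205 (mod 207).
The smallest non-negative solution is y = 205.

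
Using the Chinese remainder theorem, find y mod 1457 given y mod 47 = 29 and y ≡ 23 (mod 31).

922

47⁻¹ mod 31: 47*2 ≡ 1 (mod 31), so 47⁻¹ ≡ 2.
y = 29 + 47*((23 − 29)*2 mod 31) = 29 + 47*19 = 922.
Check: 922 mod 47 = 29, 922 mod 31 = 23. ✓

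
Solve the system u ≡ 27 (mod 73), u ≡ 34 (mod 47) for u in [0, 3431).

2290

73⁻¹ mod 47: 73*38 ≡ 1 (mod 47), so 73⁻¹ ≡ 38.
u = 27 + 73*((34 − 27)*38 mod 47) = 27 + 73*31 = 2290.
Check: 2290 mod 73 = 27, 2290 mod 47 = 34. ✓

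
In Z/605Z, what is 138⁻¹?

Run the extended Euclidean algorithm:
605 = 4·138 + 53
138 = 2·53 + 32
53 = 1·32 + 21
32 = 1·21 + 11
21 = 1·11 + 10
11 = 1·10 + 1
10 = 10·1 + 0
gcd(138, 605) = 1, so the inverse exists.
Bézout: 1 = −13·605 + 57·138.
So 138⁻¹ ≡ 57 (mod 605).

57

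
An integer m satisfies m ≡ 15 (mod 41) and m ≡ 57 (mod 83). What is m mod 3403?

3377

41⁻¹ mod 83: 41×81 ≡ 1 (mod 83), so 41⁻¹ ≡ 81.
m = 15 + 41×((57 − 15)×81 mod 83) = 15 + 41×82 = 3377.
Check: 3377 mod 41 = 15, 3377 mod 83 = 57. ✓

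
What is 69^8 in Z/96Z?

By square-and-multiply:
69^1 ≡ 69 (mod 96)
69^2 ≡ 69^2 = 4761 ≡ 57 (mod 96)
69^4 ≡ 57^2 = 3249 ≡ 81 (mod 96)
69^8 ≡ 81^2 = 6561 ≡ 33 (mod 96)
So 69^8 ≡ 33 (mod 96).

33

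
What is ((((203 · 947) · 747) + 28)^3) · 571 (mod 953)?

680

203 · 947 = 192241 ≡ 688 (mod 953)
688 · 747 = 513936 ≡ 269 (mod 953)
269 + 28 = 297
(297)^3 ≡ 103 (mod 953)
103 · 571 = 58813 ≡ 680 (mod 953)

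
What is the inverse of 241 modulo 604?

By the extended Euclidean algorithm:
604 = 2*241 + 122
241 = 1*122 + 119
122 = 1*119 + 3
119 = 39*3 + 2
3 = 1*2 + 1
2 = 2*1 + 0
gcd(241, 604) = 1, so the inverse exists.
Bézout: 1 = 81*604 − 203*241.
So 241⁻¹ ≡ −203 ≡ 401 (mod 604).

401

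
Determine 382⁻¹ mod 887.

137

887 = 2·382 + 123
382 = 3·123 + 13
123 = 9·13 + 6
13 = 2·6 + 1
6 = 6·1 + 0
gcd(382, 887) = 1, so the inverse exists.
Bézout: 1 = −59·887 + 137·382.
So 382⁻¹ ≡ 137 (mod 887).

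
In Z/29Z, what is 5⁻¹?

Run the extended Euclidean algorithm:
29 = 5·5 + 4
5 = 1·4 + 1
4 = 4·1 + 0
gcd(5, 29) = 1, so the inverse exists.
Bézout: 1 = −1·29 + 6·5.
So 5⁻¹ ≡ 6 (mod 29).

6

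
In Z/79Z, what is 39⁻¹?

By the extended Euclidean algorithm:
79 = 2×39 + 1
39 = 39×1 + 0
gcd(39, 79) = 1, so the inverse exists.
Back-substitute for 1:
1 = 1×79 − 2×39
So 39⁻¹ ≡ −2 ≡ 77 (mod 79).

77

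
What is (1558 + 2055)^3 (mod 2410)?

1558 + 2055 = 3613 ≡ 1203 (mod 2410)
(1203)^3 ≡ 1197 (mod 2410)

1197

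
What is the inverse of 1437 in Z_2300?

573

Apply the Euclidean algorithm and back-substitute:
2300 = 1·1437 + 863
1437 = 1·863 + 574
863 = 1·574 + 289
574 = 1·289 + 285
289 = 1·285 + 4
285 = 71·4 + 1
4 = 4·1 + 0
gcd(1437, 2300) = 1, so the inverse exists.
Back-substitute for 1:
1 = 1·285 − 71·4
  = −71·289 + 72·285
  = 72·574 − 143·289
  = −143·863 + 215·574
  = 215·1437 − 358·863
  = −358·2300 + 573·1437
So 1437⁻¹ ≡ 573 (mod 2300).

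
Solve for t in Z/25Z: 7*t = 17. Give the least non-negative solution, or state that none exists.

gcd(7, 25) = 1, so a unique solution mod 25 exists.
7⁻¹ ≡ 18 (mod 25).
t ≡ 18*17 ≡ 6 (mod 25).

6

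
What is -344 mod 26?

-344 = -14×26 + 20, so -344 ≡ 20 (mod 26).

20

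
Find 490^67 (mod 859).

67 in binary is 1000011, i.e. 67 = 64 + 2 + 1.
490^1 ≡ 490 (mod 859)
490^2 ≡ 490^2 = 240100 ≡ 439 (mod 859)
490^4 ≡ 439^2 = 192721 ≡ 305 (mod 859)
490^8 ≡ 305^2 = 93025 ≡ 253 (mod 859)
490^16 ≡ 253^2 = 64009 ≡ 443 (mod 859)
490^32 ≡ 443^2 = 196249 ≡ 397 (mod 859)
490^64 ≡ 397^2 = 157609 ≡ 412 (mod 859)
490^67 = 490^64 × 490^2 × 490^1 ≡ 412 × 439 × 490 (mod 859).
Accumulate the product:
412 × 439 = 180868 ≡ 478
478 × 490 = 234220 ≡ 572

572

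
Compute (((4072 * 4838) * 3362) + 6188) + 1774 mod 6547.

1957

4072 * 4838 = 19700336 ≡ 413 (mod 6547)
413 * 3362 = 1388506 ≡ 542 (mod 6547)
542 + 6188 = 6730 ≡ 183 (mod 6547)
183 + 1774 = 1957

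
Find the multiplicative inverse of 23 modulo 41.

41 = 1*23 + 18
23 = 1*18 + 5
18 = 3*5 + 3
5 = 1*3 + 2
3 = 1*2 + 1
2 = 2*1 + 0
gcd(23, 41) = 1, so the inverse exists.
Back-substitute for 1:
1 = 1*3 − 1*2
  = −1*5 + 2*3
  = 2*18 − 7*5
  = −7*23 + 9*18
  = 9*41 − 16*23
So 23⁻¹ ≡ −16 ≡ 25 (mod 41).

25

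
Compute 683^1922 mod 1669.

683^1 ≡ 683 (mod 1669)
683^2 ≡ 683^2 = 466489 ≡ 838 (mod 1669)
683^4 ≡ 838^2 = 702244 ≡ 1264 (mod 1669)
683^8 ≡ 1264^2 = 1597696 ≡ 463 (mod 1669)
683^16 ≡ 463^2 = 214369 ≡ 737 (mod 1669)
683^32 ≡ 737^2 = 543169 ≡ 744 (mod 1669)
683^64 ≡ 744^2 = 553536 ≡ 1097 (mod 1669)
683^128 ≡ 1097^2 = 1203409 ≡ 60 (mod 1669)
683^256 ≡ 60^2 = 3600 ≡ 262 (mod 1669)
683^512 ≡ 262^2 = 68644 ≡ 215 (mod 1669)
683^1024 ≡ 215^2 = 46225 ≡ 1162 (mod 1669)
683^1922 = 683^1024 · 683^512 · 683^256 · 683^128 · 683^2 ≡ 1162 · 215 · 262 · 60 · 838 (mod 1669).
Accumulate the product:
1162 · 215 = 249830 ≡ 1149
1149 · 262 = 301038 ≡ 618
618 · 60 = 37080 ≡ 362
362 · 838 = 303356 ≡ 1267

1267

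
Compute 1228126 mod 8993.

5078

1228126 = 136·8993 + 5078, so 1228126 ≡ 5078 (mod 8993).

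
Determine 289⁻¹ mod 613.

70

613 = 2×289 + 35
289 = 8×35 + 9
35 = 3×9 + 8
9 = 1×8 + 1
8 = 8×1 + 0
gcd(289, 613) = 1, so the inverse exists.
Back-substitute for 1:
1 = 1×9 − 1×8
  = −1×35 + 4×9
  = 4×289 − 33×35
  = −33×613 + 70×289
So 289⁻¹ ≡ 70 (mod 613).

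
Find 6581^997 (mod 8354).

Using repeated squaring:
997 in binary is 1111100101, i.e. 997 = 512 + 256 + 128 + 64 + 32 + 4 + 1.
6581^1 ≡ 6581 (mod 8354)
6581^2 ≡ 6581^2 = 43309561 ≡ 2425 (mod 8354)
6581^4 ≡ 2425^2 = 5880625 ≡ 7763 (mod 8354)
6581^8 ≡ 7763^2 = 60264169 ≡ 6767 (mod 8354)
6581^16 ≡ 6767^2 = 45792289 ≡ 4015 (mod 8354)
6581^32 ≡ 4015^2 = 16120225 ≡ 5359 (mod 8354)
6581^64 ≡ 5359^2 = 28718881 ≡ 6183 (mod 8354)
6581^128 ≡ 6183^2 = 38229489 ≡ 1585 (mod 8354)
6581^256 ≡ 1585^2 = 2512225 ≡ 6025 (mod 8354)
6581^512 ≡ 6025^2 = 36300625 ≡ 2495 (mod 8354)
6581^997 = 6581^512 · 6581^256 · 6581^128 · 6581^64 · 6581^32 · 6581^4 · 6581^1 ≡ 2495 · 6025 · 1585 · 6183 · 5359 · 7763 · 6581 (mod 8354).
Accumulate the product:
2495 · 6025 = 15032375 ≡ 3529
3529 · 1585 = 5593465 ≡ 4639
4639 · 6183 = 28682937 ≡ 3655
3655 · 5359 = 19587145 ≡ 5369
5369 · 7763 = 41679547 ≡ 1441
1441 · 6581 = 9483221 ≡ 1431

1431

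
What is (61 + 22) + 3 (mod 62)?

61 + 22 = 83 ≡ 21 (mod 62)
21 + 3 = 24

24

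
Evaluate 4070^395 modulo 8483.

4825

Compute successive squares:
4070^1 ≡ 4070 (mod 8483)
4070^2 ≡ 4070^2 = 16564900 ≡ 6084 (mod 8483)
4070^4 ≡ 6084^2 = 37015056 ≡ 3727 (mod 8483)
4070^8 ≡ 3727^2 = 13890529 ≡ 3858 (mod 8483)
4070^16 ≡ 3858^2 = 14884164 ≡ 4982 (mod 8483)
4070^32 ≡ 4982^2 = 24820324 ≡ 7549 (mod 8483)
4070^64 ≡ 7549^2 = 56987401 ≡ 7090 (mod 8483)
4070^128 ≡ 7090^2 = 50268100 ≡ 6325 (mod 8483)
4070^256 ≡ 6325^2 = 40005625 ≡ 8280 (mod 8483)
4070^395 = 4070^256 * 4070^128 * 4070^8 * 4070^2 * 4070^1 ≡ 8280 * 6325 * 3858 * 6084 * 4070 (mod 8483).
Accumulate the product:
8280 * 6325 = 52371000 ≡ 5441
5441 * 3858 = 20991378 ≡ 4436
4436 * 6084 = 26988624 ≡ 4201
4201 * 4070 = 17098070 ≡ 4825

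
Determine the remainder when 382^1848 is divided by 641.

1848 in binary is 11100111000, i.e. 1848 = 1024 + 512 + 256 + 32 + 16 + 8.
382^1 ≡ 382 (mod 641)
382^2 ≡ 382^2 = 145924 ≡ 417 (mod 641)
382^4 ≡ 417^2 = 173889 ≡ 178 (mod 641)
382^8 ≡ 178^2 = 31684 ≡ 275 (mod 641)
382^16 ≡ 275^2 = 75625 ≡ 628 (mod 641)
382^32 ≡ 628^2 = 394384 ≡ 169 (mod 641)
382^64 ≡ 169^2 = 28561 ≡ 357 (mod 641)
382^128 ≡ 357^2 = 127449 ≡ 531 (mod 641)
382^256 ≡ 531^2 = 281961 ≡ 562 (mod 641)
382^512 ≡ 562^2 = 315844 ≡ 472 (mod 641)
382^1024 ≡ 472^2 = 222784 ≡ 357 (mod 641)
382^1848 = 382^1024 * 382^512 * 382^256 * 382^32 * 382^16 * 382^8 ≡ 357 * 472 * 562 * 169 * 628 * 275 (mod 641).
Accumulate the product:
357 * 472 = 168504 ≡ 562
562 * 562 = 315844 ≡ 472
472 * 169 = 79768 ≡ 284
284 * 628 = 178352 ≡ 154
154 * 275 = 42350 ≡ 44

44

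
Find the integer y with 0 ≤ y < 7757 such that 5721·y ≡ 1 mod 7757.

461

By the extended Euclidean algorithm:
7757 = 1*5721 + 2036
5721 = 2*2036 + 1649
2036 = 1*1649 + 387
1649 = 4*387 + 101
387 = 3*101 + 84
101 = 1*84 + 17
84 = 4*17 + 16
17 = 1*16 + 1
16 = 16*1 + 0
gcd(5721, 7757) = 1, so the inverse exists.
Bézout: 1 = −340*7757 + 461*5721.
So 5721⁻¹ ≡ 461 (mod 7757).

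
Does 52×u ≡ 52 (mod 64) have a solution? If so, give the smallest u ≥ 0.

gcd(52, 64) = 4, and 4 | 52, so solutions exist.
Divide through by 4: 13×u ≡ 13 mod 16.
13⁻¹ ≡ 5 (mod 16).
u ≡ 5×13 ≡ 1 (mod 16).
The smallest non-negative solution is u = 1.

1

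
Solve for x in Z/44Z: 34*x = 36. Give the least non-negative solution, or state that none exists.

14

gcd(34, 44) = 2, and 2 | 36, so solutions exist.
Divide through by 2: 17*x ≡ 18 (mod 22).
17⁻¹ ≡ 13 (mod 22).
x ≡ 13*18 ≡ 14 (mod 22).
The smallest non-negative solution is x = 14.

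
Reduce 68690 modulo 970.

68690 = 70·970 + 790, so 68690 ≡ 790 (mod 970).

790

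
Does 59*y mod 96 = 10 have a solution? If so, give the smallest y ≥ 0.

gcd(59, 96) = 1, so a unique solution mod 96 exists.
59⁻¹ ≡ 83 (mod 96).
y ≡ 83*10 ≡ 62 (mod 96).

62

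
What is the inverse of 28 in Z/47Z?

42

47 = 1×28 + 19
28 = 1×19 + 9
19 = 2×9 + 1
9 = 9×1 + 0
gcd(28, 47) = 1, so the inverse exists.
Back-substitute for 1:
1 = 1×19 − 2×9
  = −2×28 + 3×19
  = 3×47 − 5×28
So 28⁻¹ ≡ −5 ≡ 42 (mod 47).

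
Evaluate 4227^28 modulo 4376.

2081

Using repeated squaring:
4227^1 ≡ 4227 (mod 4376)
4227^2 ≡ 4227^2 = 17867529 ≡ 321 (mod 4376)
4227^4 ≡ 321^2 = 103041 ≡ 2393 (mod 4376)
4227^8 ≡ 2393^2 = 5726449 ≡ 2641 (mod 4376)
4227^16 ≡ 2641^2 = 6974881 ≡ 3913 (mod 4376)
4227^28 = 4227^16 × 4227^8 × 4227^4 ≡ 3913 × 2641 × 2393 (mod 4376).
Accumulate the product:
3913 × 2641 = 10334233 ≡ 2497
2497 × 2393 = 5975321 ≡ 2081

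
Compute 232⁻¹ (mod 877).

344

Run the extended Euclidean algorithm:
877 = 3·232 + 181
232 = 1·181 + 51
181 = 3·51 + 28
51 = 1·28 + 23
28 = 1·23 + 5
23 = 4·5 + 3
5 = 1·3 + 2
3 = 1·2 + 1
2 = 2·1 + 0
gcd(232, 877) = 1, so the inverse exists.
Back-substitute for 1:
1 = 1·3 − 1·2
  = −1·5 + 2·3
  = 2·23 − 9·5
  = −9·28 + 11·23
  = 11·51 − 20·28
  = −20·181 + 71·51
  = 71·232 − 91·181
  = −91·877 + 344·232
So 232⁻¹ ≡ 344 (mod 877).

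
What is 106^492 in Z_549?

217

Using repeated squaring:
492 in binary is 111101100, i.e. 492 = 256 + 128 + 64 + 32 + 8 + 4.
106^1 ≡ 106 (mod 549)
106^2 ≡ 106^2 = 11236 ≡ 256 (mod 549)
106^4 ≡ 256^2 = 65536 ≡ 205 (mod 549)
106^8 ≡ 205^2 = 42025 ≡ 301 (mod 549)
106^16 ≡ 301^2 = 90601 ≡ 16 (mod 549)
106^32 ≡ 16^2 = 256 (mod 549)
106^64 ≡ 256^2 = 65536 ≡ 205 (mod 549)
106^128 ≡ 205^2 = 42025 ≡ 301 (mod 549)
106^256 ≡ 301^2 = 90601 ≡ 16 (mod 549)
106^492 = 106^256 × 106^128 × 106^64 × 106^32 × 106^8 × 106^4 ≡ 16 × 301 × 205 × 256 × 301 × 205 (mod 549).
Accumulate the product:
16 × 301 = 4816 ≡ 424
424 × 205 = 86920 ≡ 178
178 × 256 = 45568 ≡ 1
1 × 301 = 301
301 × 205 = 61705 ≡ 217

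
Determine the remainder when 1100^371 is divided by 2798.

516

By square-and-multiply:
371 in binary is 101110011, i.e. 371 = 256 + 64 + 32 + 16 + 2 + 1.
1100^1 ≡ 1100 (mod 2798)
1100^2 ≡ 1100^2 = 1210000 ≡ 1264 (mod 2798)
1100^4 ≡ 1264^2 = 1597696 ≡ 38 (mod 2798)
1100^8 ≡ 38^2 = 1444 (mod 2798)
1100^16 ≡ 1444^2 = 2085136 ≡ 626 (mod 2798)
1100^32 ≡ 626^2 = 391876 ≡ 156 (mod 2798)
1100^64 ≡ 156^2 = 24336 ≡ 1952 (mod 2798)
1100^128 ≡ 1952^2 = 3810304 ≡ 2226 (mod 2798)
1100^256 ≡ 2226^2 = 4955076 ≡ 2616 (mod 2798)
1100^371 = 1100^256 * 1100^64 * 1100^32 * 1100^16 * 1100^2 * 1100^1 ≡ 2616 * 1952 * 156 * 626 * 1264 * 1100 (mod 2798).
Accumulate the product:
2616 * 1952 = 5106432 ≡ 82
82 * 156 = 12792 ≡ 1600
1600 * 626 = 1001600 ≡ 2714
2714 * 1264 = 3430496 ≡ 148
148 * 1100 = 162800 ≡ 516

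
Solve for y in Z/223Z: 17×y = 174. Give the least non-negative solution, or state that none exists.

207

gcd(17, 223) = 1, so a unique solution mod 223 exists.
17⁻¹ ≡ 105 (mod 223).
y ≡ 105×174 ≡ 207 (mod 223).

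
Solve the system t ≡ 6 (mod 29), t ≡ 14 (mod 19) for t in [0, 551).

29⁻¹ mod 19: 29×2 ≡ 1 (mod 19), so 29⁻¹ ≡ 2.
t = 6 + 29×((14 − 6)×2 mod 19) = 6 + 29×16 = 470.
Check: 470 mod 29 = 6, 470 mod 19 = 14. ✓

470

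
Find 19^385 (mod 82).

385 in binary is 110000001, i.e. 385 = 256 + 128 + 1.
19^1 ≡ 19 (mod 82)
19^2 ≡ 19^2 = 361 ≡ 33 (mod 82)
19^4 ≡ 33^2 = 1089 ≡ 23 (mod 82)
19^8 ≡ 23^2 = 529 ≡ 37 (mod 82)
19^16 ≡ 37^2 = 1369 ≡ 57 (mod 82)
19^32 ≡ 57^2 = 3249 ≡ 51 (mod 82)
19^64 ≡ 51^2 = 2601 ≡ 59 (mod 82)
19^128 ≡ 59^2 = 3481 ≡ 37 (mod 82)
19^256 ≡ 37^2 = 1369 ≡ 57 (mod 82)
19^385 = 19^256 · 19^128 · 19^1 ≡ 57 · 37 · 19 (mod 82).
Accumulate the product:
57 · 37 = 2109 ≡ 59
59 · 19 = 1121 ≡ 55

55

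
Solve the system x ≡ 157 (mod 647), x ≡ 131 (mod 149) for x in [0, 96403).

647⁻¹ mod 149: 647·38 ≡ 1 (mod 149), so 647⁻¹ ≡ 38.
x = 157 + 647·((131 − 157)·38 mod 149) = 157 + 647·55 = 35742.
Check: 35742 mod 647 = 157, 35742 mod 149 = 131. ✓

35742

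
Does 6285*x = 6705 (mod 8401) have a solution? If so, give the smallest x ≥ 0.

5575

gcd(6285, 8401) = 1, so a unique solution mod 8401 exists.
6285⁻¹ ≡ 6134 (mod 8401).
x ≡ 6134*6705 ≡ 5575 (mod 8401).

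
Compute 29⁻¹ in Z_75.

44

By the extended Euclidean algorithm:
75 = 2×29 + 17
29 = 1×17 + 12
17 = 1×12 + 5
12 = 2×5 + 2
5 = 2×2 + 1
2 = 2×1 + 0
gcd(29, 75) = 1, so the inverse exists.
Back-substitute for 1:
1 = 1×5 − 2×2
  = −2×12 + 5×5
  = 5×17 − 7×12
  = −7×29 + 12×17
  = 12×75 − 31×29
So 29⁻¹ ≡ −31 ≡ 44 (mod 75).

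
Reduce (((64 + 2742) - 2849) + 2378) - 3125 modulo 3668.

64 + 2742 = 2806
2806 - 2849 = -43 ≡ 3625 (mod 3668)
3625 + 2378 = 6003 ≡ 2335 (mod 3668)
2335 - 3125 = -790 ≡ 2878 (mod 3668)

2878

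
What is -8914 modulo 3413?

1325

-8914 = -3·3413 + 1325, so -8914 ≡ 1325 (mod 3413).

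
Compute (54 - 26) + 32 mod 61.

60

54 - 26 = 28
28 + 32 = 60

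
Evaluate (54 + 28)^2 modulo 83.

54 + 28 = 82
(82)^2 ≡ 1 (mod 83)

1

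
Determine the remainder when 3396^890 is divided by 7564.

1648

Using repeated squaring:
3396^1 ≡ 3396 (mod 7564)
3396^2 ≡ 3396^2 = 11532816 ≡ 5280 (mod 7564)
3396^4 ≡ 5280^2 = 27878400 ≡ 5060 (mod 7564)
3396^8 ≡ 5060^2 = 25603600 ≡ 7024 (mod 7564)
3396^16 ≡ 7024^2 = 49336576 ≡ 4168 (mod 7564)
3396^32 ≡ 4168^2 = 17372224 ≡ 5280 (mod 7564)
3396^64 ≡ 5280^2 = 27878400 ≡ 5060 (mod 7564)
3396^128 ≡ 5060^2 = 25603600 ≡ 7024 (mod 7564)
3396^256 ≡ 7024^2 = 49336576 ≡ 4168 (mod 7564)
3396^512 ≡ 4168^2 = 17372224 ≡ 5280 (mod 7564)
3396^890 = 3396^512 × 3396^256 × 3396^64 × 3396^32 × 3396^16 × 3396^8 × 3396^2 ≡ 5280 × 4168 × 5060 × 5280 × 4168 × 7024 × 5280 (mod 7564).
Accumulate the product:
5280 × 4168 = 22007040 ≡ 3364
3364 × 5060 = 17021840 ≡ 2840
2840 × 5280 = 14995200 ≡ 3352
3352 × 4168 = 13971136 ≡ 428
428 × 7024 = 3006272 ≡ 3364
3364 × 5280 = 17761920 ≡ 1648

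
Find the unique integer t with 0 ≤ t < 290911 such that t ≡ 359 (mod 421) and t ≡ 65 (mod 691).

71929

421⁻¹ mod 691: 421*540 ≡ 1 (mod 691), so 421⁻¹ ≡ 540.
t = 359 + 421*((65 − 359)*540 mod 691) = 359 + 421*170 = 71929.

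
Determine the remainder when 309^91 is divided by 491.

By square-and-multiply:
91 in binary is 1011011, i.e. 91 = 64 + 16 + 8 + 2 + 1.
309^1 ≡ 309 (mod 491)
309^2 ≡ 309^2 = 95481 ≡ 227 (mod 491)
309^4 ≡ 227^2 = 51529 ≡ 465 (mod 491)
309^8 ≡ 465^2 = 216225 ≡ 185 (mod 491)
309^16 ≡ 185^2 = 34225 ≡ 346 (mod 491)
309^32 ≡ 346^2 = 119716 ≡ 403 (mod 491)
309^64 ≡ 403^2 = 162409 ≡ 379 (mod 491)
309^91 = 309^64 · 309^16 · 309^8 · 309^2 · 309^1 ≡ 379 · 346 · 185 · 227 · 309 (mod 491).
Accumulate the product:
379 · 346 = 131134 ≡ 37
37 · 185 = 6845 ≡ 462
462 · 227 = 104874 ≡ 291
291 · 309 = 89919 ≡ 66

66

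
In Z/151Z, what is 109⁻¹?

133

By the extended Euclidean algorithm:
151 = 1*109 + 42
109 = 2*42 + 25
42 = 1*25 + 17
25 = 1*17 + 8
17 = 2*8 + 1
8 = 8*1 + 0
gcd(109, 151) = 1, so the inverse exists.
Bézout: 1 = 13*151 − 18*109.
So 109⁻¹ ≡ −18 ≡ 133 (mod 151).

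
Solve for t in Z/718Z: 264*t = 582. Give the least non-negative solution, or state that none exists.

gcd(264, 718) = 2, and 2 | 582, so solutions exist.
Divide through by 2: 132*t ≡ 291 (mod 359).
132⁻¹ ≡ 68 (mod 359).
t ≡ 68*291 ≡ 43 (mod 359).
The smallest non-negative solution is t = 43.

43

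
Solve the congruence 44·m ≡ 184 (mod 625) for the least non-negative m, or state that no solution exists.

gcd(44, 625) = 1, so a unique solution mod 625 exists.
44⁻¹ ≡ 554 (mod 625).
m ≡ 554·184 ≡ 61 (mod 625).

61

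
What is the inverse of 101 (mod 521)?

423

521 = 5×101 + 16
101 = 6×16 + 5
16 = 3×5 + 1
5 = 5×1 + 0
gcd(101, 521) = 1, so the inverse exists.
Bézout: 1 = 19×521 − 98×101.
So 101⁻¹ ≡ −98 ≡ 423 (mod 521).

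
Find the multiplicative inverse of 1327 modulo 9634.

9634 = 7*1327 + 345
1327 = 3*345 + 292
345 = 1*292 + 53
292 = 5*53 + 27
53 = 1*27 + 26
27 = 1*26 + 1
26 = 26*1 + 0
gcd(1327, 9634) = 1, so the inverse exists.
Bézout: 1 = −50*9634 + 363*1327.
So 1327⁻¹ ≡ 363 (mod 9634).

363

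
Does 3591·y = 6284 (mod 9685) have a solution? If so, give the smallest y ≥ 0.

409

gcd(3591, 9685) = 1, so a unique solution mod 9685 exists.
3591⁻¹ ≡ 8056 (mod 9685).
y ≡ 8056·6284 ≡ 409 (mod 9685).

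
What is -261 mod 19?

-261 = -14*19 + 5, so -261 ≡ 5 (mod 19).

5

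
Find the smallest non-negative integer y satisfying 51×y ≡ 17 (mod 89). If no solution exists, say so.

gcd(51, 89) = 1, so a unique solution mod 89 exists.
51⁻¹ ≡ 7 (mod 89).
y ≡ 7×17 ≡ 30 (mod 89).

30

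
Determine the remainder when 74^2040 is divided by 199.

188

2040 in binary is 11111111000, i.e. 2040 = 1024 + 512 + 256 + 128 + 64 + 32 + 16 + 8.
74^1 ≡ 74 (mod 199)
74^2 ≡ 74^2 = 5476 ≡ 103 (mod 199)
74^4 ≡ 103^2 = 10609 ≡ 62 (mod 199)
74^8 ≡ 62^2 = 3844 ≡ 63 (mod 199)
74^16 ≡ 63^2 = 3969 ≡ 188 (mod 199)
74^32 ≡ 188^2 = 35344 ≡ 121 (mod 199)
74^64 ≡ 121^2 = 14641 ≡ 114 (mod 199)
74^128 ≡ 114^2 = 12996 ≡ 61 (mod 199)
74^256 ≡ 61^2 = 3721 ≡ 139 (mod 199)
74^512 ≡ 139^2 = 19321 ≡ 18 (mod 199)
74^1024 ≡ 18^2 = 324 ≡ 125 (mod 199)
74^2040 = 74^1024 · 74^512 · 74^256 · 74^128 · 74^64 · 74^32 · 74^16 · 74^8 ≡ 125 · 18 · 139 · 61 · 114 · 121 · 188 · 63 (mod 199).
Accumulate the product:
125 · 18 = 2250 ≡ 61
61 · 139 = 8479 ≡ 121
121 · 61 = 7381 ≡ 18
18 · 114 = 2052 ≡ 62
62 · 121 = 7502 ≡ 139
139 · 188 = 26132 ≡ 63
63 · 63 = 3969 ≡ 188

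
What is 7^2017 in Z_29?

7

2017 in binary is 11111100001, i.e. 2017 = 1024 + 512 + 256 + 128 + 64 + 32 + 1.
7^1 ≡ 7 (mod 29)
7^2 ≡ 7^2 = 49 ≡ 20 (mod 29)
7^4 ≡ 20^2 = 400 ≡ 23 (mod 29)
7^8 ≡ 23^2 = 529 ≡ 7 (mod 29)
7^16 ≡ 7^2 = 49 ≡ 20 (mod 29)
7^32 ≡ 20^2 = 400 ≡ 23 (mod 29)
7^64 ≡ 23^2 = 529 ≡ 7 (mod 29)
7^128 ≡ 7^2 = 49 ≡ 20 (mod 29)
7^256 ≡ 20^2 = 400 ≡ 23 (mod 29)
7^512 ≡ 23^2 = 529 ≡ 7 (mod 29)
7^1024 ≡ 7^2 = 49 ≡ 20 (mod 29)
7^2017 = 7^1024 × 7^512 × 7^256 × 7^128 × 7^64 × 7^32 × 7^1 ≡ 20 × 7 × 23 × 20 × 7 × 23 × 7 (mod 29).
Accumulate the product:
20 × 7 = 140 ≡ 24
24 × 23 = 552 ≡ 1
1 × 20 = 20
20 × 7 = 140 ≡ 24
24 × 23 = 552 ≡ 1
1 × 7 = 7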